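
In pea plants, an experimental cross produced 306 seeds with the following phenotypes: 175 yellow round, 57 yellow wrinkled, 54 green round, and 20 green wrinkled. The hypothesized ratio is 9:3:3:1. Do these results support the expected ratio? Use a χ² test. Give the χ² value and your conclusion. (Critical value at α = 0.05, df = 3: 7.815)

0.289; consistent

The 9:3:3:1 ratio has 16 parts, so with N = 306 the expected counts are:
  yellow round: 306 × 9/16 = 172.125
  yellow wrinkled: 306 × 3/16 = 57.375
  green round: 306 × 3/16 = 57.375
  green wrinkled: 306 × 1/16 = 19.125
χ² = Σ (O − E)² / E
  yellow round: (175 − 172.125)² / 172.125 = 0.0480
  yellow wrinkled: (57 − 57.375)² / 57.375 = 0.0025
  green round: (54 − 57.375)² / 57.375 = 0.1985
  green wrinkled: (20 − 19.125)² / 19.125 = 0.0400
χ² = 0.0480 + 0.0025 + 0.1985 + 0.0400 = 0.289
Degrees of freedom = 4 − 1 = 3; critical value at α = 0.05 is 7.815.
Since 0.289 < 7.815, we fail to reject the null hypothesis — the data are consistent with the 9:3:3:1 ratio.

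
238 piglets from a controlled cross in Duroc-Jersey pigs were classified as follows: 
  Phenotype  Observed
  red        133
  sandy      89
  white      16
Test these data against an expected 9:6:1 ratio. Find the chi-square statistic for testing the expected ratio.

Under the 9:6:1 hypothesis (Σ ratio = 16, N = 238):
  red: 238 × 9/16 = 133.875
  sandy: 238 × 6/16 = 89.25
  white: 238 × 1/16 = 14.875
χ² = Σ (O − E)² / E
  red: (133 − 133.875)² / 133.875 = 0.0057
  sandy: (89 − 89.25)² / 89.25 = 0.0007
  white: (16 − 14.875)² / 14.875 = 0.0851
χ² = 0.0057 + 0.0007 + 0.0851 = 0.0915 ≈ 0.092

0.092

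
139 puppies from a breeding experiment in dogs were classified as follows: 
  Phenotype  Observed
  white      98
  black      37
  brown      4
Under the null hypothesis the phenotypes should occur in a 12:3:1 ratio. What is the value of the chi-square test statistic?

7.494

Under the 12:3:1 hypothesis (Σ ratio = 16, N = 139):
  white: 139 × 12/16 = 104.25
  black: 139 × 3/16 = 26.0625
  brown: 139 × 1/16 = 8.6875
χ² = Σ (O − E)² / E
  white: (98 − 104.25)² / 104.25 = 0.3747
  black: (37 − 26.0625)² / 26.0625 = 4.5901
  brown: (4 − 8.6875)² / 8.6875 = 2.5292
χ² = 0.3747 + 4.5901 + 2.5292 = 7.494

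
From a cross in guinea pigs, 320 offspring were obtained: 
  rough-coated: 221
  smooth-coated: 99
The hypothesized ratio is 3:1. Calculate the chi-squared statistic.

6.017

The 3:1 ratio has 4 parts, so with N = 320 the expected counts are:
  rough-coated: 320 × 3/4 = 240
  smooth-coated: 320 × 1/4 = 80
χ² = Σ (O − E)² / E
  rough-coated: (221 − 240)² / 240 = 1.5042
  smooth-coated: (99 − 80)² / 80 = 4.5125
χ² = 1.5042 + 4.5125 = 6.0167 ≈ 6.017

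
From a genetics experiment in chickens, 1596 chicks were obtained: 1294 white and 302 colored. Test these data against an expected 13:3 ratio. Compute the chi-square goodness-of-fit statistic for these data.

Under the 13:3 hypothesis (Σ ratio = 16, N = 1596):
  white: 1596 × 13/16 = 1296.75
  colored: 1596 × 3/16 = 299.25
χ² = Σ (O − E)² / E
  white: (1294 − 1296.75)² / 1296.75 = 0.0058
  colored: (302 − 299.25)² / 299.25 = 0.0253
χ² = 0.0058 + 0.0253 = 0.0311 ≈ 0.031

0.031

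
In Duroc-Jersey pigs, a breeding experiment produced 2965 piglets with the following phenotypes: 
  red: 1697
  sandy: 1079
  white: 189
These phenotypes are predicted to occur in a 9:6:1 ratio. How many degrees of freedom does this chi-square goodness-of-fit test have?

A goodness-of-fit test with 3 phenotype classes has df = 3 − 1 = 2.

2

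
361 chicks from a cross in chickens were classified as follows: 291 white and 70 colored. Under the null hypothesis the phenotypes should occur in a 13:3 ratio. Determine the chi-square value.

The 13:3 ratio has 16 parts, so with N = 361 the expected counts are:
  white: 361 × 13/16 = 293.3125
  colored: 361 × 3/16 = 67.6875
χ² = Σ (O − E)² / E
  white: (291 − 293.3125)² / 293.3125 = 0.0182
  colored: (70 − 67.6875)² / 67.6875 = 0.0790
χ² = 0.0182 + 0.0790 = 0.0972 ≈ 0.097

0.097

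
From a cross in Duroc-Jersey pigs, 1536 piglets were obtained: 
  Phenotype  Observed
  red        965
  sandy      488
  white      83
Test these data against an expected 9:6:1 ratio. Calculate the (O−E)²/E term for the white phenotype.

Total ratio parts = 16. Expected numbers out of 1536:
  red: 1536 × 9/16 = 864
  sandy: 1536 × 6/16 = 576
  white: 1536 × 1/16 = 96
Contribution of white: (83 − 96)² / 96 = 1.7604

1.760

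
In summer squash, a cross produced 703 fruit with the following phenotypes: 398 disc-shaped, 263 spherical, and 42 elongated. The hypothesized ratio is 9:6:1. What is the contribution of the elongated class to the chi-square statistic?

Under the 9:6:1 hypothesis (Σ ratio = 16, N = 703):
  disc-shaped: 703 × 9/16 = 395.4375
  spherical: 703 × 6/16 = 263.625
  elongated: 703 × 1/16 = 43.9375
Contribution of elongated: (42 − 43.9375)² / 43.9375 = 0.0854

0.085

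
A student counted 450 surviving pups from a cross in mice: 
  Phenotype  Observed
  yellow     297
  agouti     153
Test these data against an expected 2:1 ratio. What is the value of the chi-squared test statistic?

0.090

Expected counts for N = 450 under a 2:1 ratio (total parts = 3):
  yellow: 450 × 2/3 = 300
  agouti: 450 × 1/3 = 150
χ² = Σ (O − E)² / E
  yellow: (297 − 300)² / 300 = 0.0300
  agouti: (153 − 150)² / 150 = 0.0600
χ² = 0.0300 + 0.0600 = 0.090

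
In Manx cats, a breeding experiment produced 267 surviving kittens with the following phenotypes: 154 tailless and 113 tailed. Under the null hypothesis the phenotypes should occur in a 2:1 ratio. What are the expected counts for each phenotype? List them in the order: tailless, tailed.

178, 89

Total ratio parts = 3. Expected numbers out of 267:
  tailless: 267 × 2/3 = 178
  tailed: 267 × 1/3 = 89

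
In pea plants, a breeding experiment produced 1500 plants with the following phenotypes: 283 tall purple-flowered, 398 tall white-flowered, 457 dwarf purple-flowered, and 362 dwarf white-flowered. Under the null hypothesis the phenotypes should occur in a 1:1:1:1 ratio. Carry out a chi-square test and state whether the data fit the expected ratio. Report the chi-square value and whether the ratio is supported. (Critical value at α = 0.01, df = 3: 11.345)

42.363; not consistent

The 1:1:1:1 ratio has 4 parts, so with N = 1500 the expected counts are:
  tall purple-flowered: 1500 × 1/4 = 375
  tall white-flowered: 1500 × 1/4 = 375
  dwarf purple-flowered: 1500 × 1/4 = 375
  dwarf white-flowered: 1500 × 1/4 = 375
χ² = Σ (O − E)² / E
  tall purple-flowered: (283 − 375)² / 375 = 22.5707
  tall white-flowered: (398 − 375)² / 375 = 1.4107
  dwarf purple-flowered: (457 − 375)² / 375 = 17.9307
  dwarf white-flowered: (362 − 375)² / 375 = 0.4507
χ² = 22.5707 + 1.4107 + 17.9307 + 0.4507 = 42.3628 ≈ 42.363
Degrees of freedom = 4 − 1 = 3; critical value at α = 0.01 is 11.345.
Since 42.363 > 11.345, we reject the null hypothesis — the data do not fit the 1:1:1:1 ratio.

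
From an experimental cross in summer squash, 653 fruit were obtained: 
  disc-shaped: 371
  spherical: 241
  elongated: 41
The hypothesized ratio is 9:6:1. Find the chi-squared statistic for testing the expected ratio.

Expected counts for N = 653 under a 9:6:1 ratio (total parts = 16):
  disc-shaped: 653 × 9/16 = 367.3125
  spherical: 653 × 6/16 = 244.875
  elongated: 653 × 1/16 = 40.8125
χ² = Σ (O − E)² / E
  disc-shaped: (371 − 367.3125)² / 367.3125 = 0.0370
  spherical: (241 − 244.875)² / 244.875 = 0.0613
  elongated: (41 − 40.8125)² / 40.8125 = 0.0009
χ² = 0.0370 + 0.0613 + 0.0009 = 0.0992 ≈ 0.099

0.099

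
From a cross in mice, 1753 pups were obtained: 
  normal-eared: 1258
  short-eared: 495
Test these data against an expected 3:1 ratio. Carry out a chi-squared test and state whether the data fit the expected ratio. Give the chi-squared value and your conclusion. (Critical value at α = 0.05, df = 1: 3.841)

Under the 3:1 hypothesis (Σ ratio = 4, N = 1753):
  normal-eared: 1753 × 3/4 = 1314.75
  short-eared: 1753 × 1/4 = 438.25
χ² = Σ (O − E)² / E
  normal-eared: (1258 − 1314.75)² / 1314.75 = 2.4496
  short-eared: (495 − 438.25)² / 438.25 = 7.3487
χ² = 2.4496 + 7.3487 = 9.7983 ≈ 9.798
Degrees of freedom = 2 − 1 = 1; critical value at α = 0.05 is 3.841.
Since 9.798 > 3.841, we reject the null hypothesis — the data do not fit the 3:1 ratio.

9.798; not consistent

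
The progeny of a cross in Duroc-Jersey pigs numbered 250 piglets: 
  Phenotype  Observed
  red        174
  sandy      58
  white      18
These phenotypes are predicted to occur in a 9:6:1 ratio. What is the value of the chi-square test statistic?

Total ratio parts = 16. Expected numbers out of 250:
  red: 250 × 9/16 = 140.625
  sandy: 250 × 6/16 = 93.75
  white: 250 × 1/16 = 15.625
χ² = Σ (O − E)² / E
  red: (174 − 140.625)² / 140.625 = 7.9210
  sandy: (58 − 93.75)² / 93.75 = 13.6327
  white: (18 − 15.625)² / 15.625 = 0.3610
χ² = 7.9210 + 13.6327 + 0.3610 = 21.9147 ≈ 21.915

21.915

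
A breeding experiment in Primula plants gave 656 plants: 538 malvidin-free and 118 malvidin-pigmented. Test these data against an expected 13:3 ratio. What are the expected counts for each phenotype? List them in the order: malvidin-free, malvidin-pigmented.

The 13:3 ratio has 16 parts, so with N = 656 the expected counts are:
  malvidin-free: 656 × 13/16 = 533
  malvidin-pigmented: 656 × 3/16 = 123

533, 123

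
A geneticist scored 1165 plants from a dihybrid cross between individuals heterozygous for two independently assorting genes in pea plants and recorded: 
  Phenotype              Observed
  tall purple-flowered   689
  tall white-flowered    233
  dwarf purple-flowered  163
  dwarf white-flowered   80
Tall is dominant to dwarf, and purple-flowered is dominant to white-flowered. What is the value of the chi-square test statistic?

17.482

A dihybrid F₂ with independent assortment and complete dominance at both loci gives a 9:3:3:1 phenotypic ratio.
The 9:3:3:1 ratio has 16 parts, so with N = 1165 the expected counts are:
  tall purple-flowered: 1165 × 9/16 = 655.3125
  tall white-flowered: 1165 × 3/16 = 218.4375
  dwarf purple-flowered: 1165 × 3/16 = 218.4375
  dwarf white-flowered: 1165 × 1/16 = 72.8125
χ² = Σ (O − E)² / E
  tall purple-flowered: (689 − 655.3125)² / 655.3125 = 1.7318
  tall white-flowered: (233 − 218.4375)² / 218.4375 = 0.9708
  dwarf purple-flowered: (163 − 218.4375)² / 218.4375 = 14.0695
  dwarf white-flowered: (80 − 72.8125)² / 72.8125 = 0.7095
χ² = 1.7318 + 0.9708 + 14.0695 + 0.7095 = 17.4816 ≈ 17.482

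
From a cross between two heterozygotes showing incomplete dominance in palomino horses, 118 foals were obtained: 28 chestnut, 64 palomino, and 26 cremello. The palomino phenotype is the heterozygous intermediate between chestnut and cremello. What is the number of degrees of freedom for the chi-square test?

2

With incomplete dominance, a heterozygote × heterozygote cross gives a 1:2:1 phenotypic ratio.
A goodness-of-fit test with 3 phenotype classes has df = 3 − 1 = 2.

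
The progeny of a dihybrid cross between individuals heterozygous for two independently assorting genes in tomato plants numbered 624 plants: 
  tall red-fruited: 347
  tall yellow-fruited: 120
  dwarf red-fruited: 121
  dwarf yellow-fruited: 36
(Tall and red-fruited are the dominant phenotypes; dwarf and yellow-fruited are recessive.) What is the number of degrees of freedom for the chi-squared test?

3

A dihybrid F₂ with independent assortment and complete dominance at both loci gives a 9:3:3:1 phenotypic ratio.
A goodness-of-fit test with 4 phenotype classes has df = 4 − 1 = 3.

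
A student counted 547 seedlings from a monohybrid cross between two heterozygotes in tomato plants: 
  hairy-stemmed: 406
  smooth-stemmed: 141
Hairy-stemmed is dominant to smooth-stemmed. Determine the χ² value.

0.176

For a monohybrid cross between heterozygotes with complete dominance, the expected phenotypic ratio is 3:1.
Expected counts for N = 547 under a 3:1 ratio (total parts = 4):
  hairy-stemmed: 547 × 3/4 = 410.25
  smooth-stemmed: 547 × 1/4 = 136.75
χ² = Σ (O − E)² / E
  hairy-stemmed: (406 − 410.25)² / 410.25 = 0.0440
  smooth-stemmed: (141 − 136.75)² / 136.75 = 0.1321
χ² = 0.0440 + 0.1321 = 0.1761 ≈ 0.176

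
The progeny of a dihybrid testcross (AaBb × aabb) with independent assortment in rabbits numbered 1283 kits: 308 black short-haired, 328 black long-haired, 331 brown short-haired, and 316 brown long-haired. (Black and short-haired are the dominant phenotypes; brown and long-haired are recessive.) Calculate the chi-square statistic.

A dihybrid testcross with independent assortment gives a 1:1:1:1 ratio.
The 1:1:1:1 ratio has 4 parts, so with N = 1283 the expected counts are:
  black short-haired: 1283 × 1/4 = 320.75
  black long-haired: 1283 × 1/4 = 320.75
  brown short-haired: 1283 × 1/4 = 320.75
  brown long-haired: 1283 × 1/4 = 320.75
χ² = Σ (O − E)² / E
  black short-haired: (308 − 320.75)² / 320.75 = 0.5068
  black long-haired: (328 − 320.75)² / 320.75 = 0.1639
  brown short-haired: (331 − 320.75)² / 320.75 = 0.3276
  brown long-haired: (316 − 320.75)² / 320.75 = 0.0703
χ² = 0.5068 + 0.1639 + 0.3276 + 0.0703 = 1.0686 ≈ 1.069

1.069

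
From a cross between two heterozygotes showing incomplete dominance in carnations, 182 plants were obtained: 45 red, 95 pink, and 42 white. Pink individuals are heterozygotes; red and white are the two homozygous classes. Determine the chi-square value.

0.451

With incomplete dominance, a heterozygote × heterozygote cross gives a 1:2:1 phenotypic ratio.
Expected counts for N = 182 under a 1:2:1 ratio (total parts = 4):
  red: 182 × 1/4 = 45.5
  pink: 182 × 2/4 = 91
  white: 182 × 1/4 = 45.5
χ² = Σ (O − E)² / E
  red: (45 − 45.5)² / 45.5 = 0.0055
  pink: (95 − 91)² / 91 = 0.1758
  white: (42 − 45.5)² / 45.5 = 0.2692
χ² = 0.0055 + 0.1758 + 0.2692 = 0.4505 ≈ 0.451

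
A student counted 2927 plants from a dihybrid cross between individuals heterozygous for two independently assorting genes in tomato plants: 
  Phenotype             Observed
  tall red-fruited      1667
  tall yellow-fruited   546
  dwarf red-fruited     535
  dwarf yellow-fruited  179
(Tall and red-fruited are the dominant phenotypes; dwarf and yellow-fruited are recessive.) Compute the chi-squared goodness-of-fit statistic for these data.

A dihybrid F₂ with independent assortment and complete dominance at both loci gives a 9:3:3:1 phenotypic ratio.
Total ratio parts = 16. Expected numbers out of 2927:
  tall red-fruited: 2927 × 9/16 = 1646.4375
  tall yellow-fruited: 2927 × 3/16 = 548.8125
  dwarf red-fruited: 2927 × 3/16 = 548.8125
  dwarf yellow-fruited: 2927 × 1/16 = 182.9375
χ² = Σ (O − E)² / E
  tall red-fruited: (1667 − 1646.4375)² / 1646.4375 = 0.2568
  tall yellow-fruited: (546 − 548.8125)² / 548.8125 = 0.0144
  dwarf red-fruited: (535 − 548.8125)² / 548.8125 = 0.3476
  dwarf yellow-fruited: (179 − 182.9375)² / 182.9375 = 0.0847
χ² = 0.2568 + 0.0144 + 0.3476 + 0.0847 = 0.7035 ≈ 0.704

0.704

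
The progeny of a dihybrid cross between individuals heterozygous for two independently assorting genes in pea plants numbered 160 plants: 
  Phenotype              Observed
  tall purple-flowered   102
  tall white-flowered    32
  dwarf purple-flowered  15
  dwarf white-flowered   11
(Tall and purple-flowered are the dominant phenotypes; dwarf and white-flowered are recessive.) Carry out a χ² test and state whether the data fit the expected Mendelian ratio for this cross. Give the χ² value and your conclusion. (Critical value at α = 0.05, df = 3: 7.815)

9.333; not consistent

A dihybrid F₂ with independent assortment and complete dominance at both loci gives a 9:3:3:1 phenotypic ratio.
Under the 9:3:3:1 hypothesis (Σ ratio = 16, N = 160):
  tall purple-flowered: 160 × 9/16 = 90
  tall white-flowered: 160 × 3/16 = 30
  dwarf purple-flowered: 160 × 3/16 = 30
  dwarf white-flowered: 160 × 1/16 = 10
χ² = Σ (O − E)² / E
  tall purple-flowered: (102 − 90)² / 90 = 1.6000
  tall white-flowered: (32 − 30)² / 30 = 0.1333
  dwarf purple-flowered: (15 − 30)² / 30 = 7.5000
  dwarf white-flowered: (11 − 10)² / 10 = 0.1000
χ² = 1.6000 + 0.1333 + 7.5000 + 0.1000 = 9.3333 ≈ 9.333
Degrees of freedom = 4 − 1 = 3; critical value at α = 0.05 is 7.815.
Since 9.333 > 7.815, we reject the null hypothesis — the data do not fit the 9:3:3:1 ratio.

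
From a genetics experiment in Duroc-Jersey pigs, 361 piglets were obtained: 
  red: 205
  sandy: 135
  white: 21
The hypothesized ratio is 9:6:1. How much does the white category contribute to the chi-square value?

0.108

The 9:6:1 ratio has 16 parts, so with N = 361 the expected counts are:
  red: 361 × 9/16 = 203.0625
  sandy: 361 × 6/16 = 135.375
  white: 361 × 1/16 = 22.5625
Contribution of white: (21 − 22.5625)² / 22.5625 = 0.1082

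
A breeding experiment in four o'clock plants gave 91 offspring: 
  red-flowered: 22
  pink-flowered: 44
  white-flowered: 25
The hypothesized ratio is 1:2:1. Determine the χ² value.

The 1:2:1 ratio has 4 parts, so with N = 91 the expected counts are:
  red-flowered: 91 × 1/4 = 22.75
  pink-flowered: 91 × 2/4 = 45.5
  white-flowered: 91 × 1/4 = 22.75
χ² = Σ (O − E)² / E
  red-flowered: (22 − 22.75)² / 22.75 = 0.0247
  pink-flowered: (44 − 45.5)² / 45.5 = 0.0495
  white-flowered: (25 − 22.75)² / 22.75 = 0.2225
χ² = 0.0247 + 0.0495 + 0.2225 = 0.2967 ≈ 0.297

0.297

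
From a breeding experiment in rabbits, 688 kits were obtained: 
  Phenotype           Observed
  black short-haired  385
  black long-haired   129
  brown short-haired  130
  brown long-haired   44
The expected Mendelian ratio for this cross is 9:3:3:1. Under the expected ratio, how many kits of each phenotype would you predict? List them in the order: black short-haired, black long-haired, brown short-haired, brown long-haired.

387, 129, 129, 43

Under the 9:3:3:1 hypothesis (Σ ratio = 16, N = 688):
  black short-haired: 688 × 9/16 = 387
  black long-haired: 688 × 3/16 = 129
  brown short-haired: 688 × 3/16 = 129
  brown long-haired: 688 × 1/16 = 43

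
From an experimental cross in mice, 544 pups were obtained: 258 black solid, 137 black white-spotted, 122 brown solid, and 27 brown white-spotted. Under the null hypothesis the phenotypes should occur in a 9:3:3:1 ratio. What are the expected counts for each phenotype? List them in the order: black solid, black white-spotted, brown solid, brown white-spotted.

306, 102, 102, 34

Under the 9:3:3:1 hypothesis (Σ ratio = 16, N = 544):
  black solid: 544 × 9/16 = 306
  black white-spotted: 544 × 3/16 = 102
  brown solid: 544 × 3/16 = 102
  brown white-spotted: 544 × 1/16 = 34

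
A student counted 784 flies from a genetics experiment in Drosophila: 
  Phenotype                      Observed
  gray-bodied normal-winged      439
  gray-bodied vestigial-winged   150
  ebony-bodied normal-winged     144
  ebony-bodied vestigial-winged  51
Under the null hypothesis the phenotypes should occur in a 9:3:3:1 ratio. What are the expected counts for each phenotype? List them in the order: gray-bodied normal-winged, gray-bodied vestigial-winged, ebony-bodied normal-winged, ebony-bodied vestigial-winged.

441, 147, 147, 49

Total ratio parts = 16. Expected numbers out of 784:
  gray-bodied normal-winged: 784 × 9/16 = 441
  gray-bodied vestigial-winged: 784 × 3/16 = 147
  ebony-bodied normal-winged: 784 × 3/16 = 147
  ebony-bodied vestigial-winged: 784 × 1/16 = 49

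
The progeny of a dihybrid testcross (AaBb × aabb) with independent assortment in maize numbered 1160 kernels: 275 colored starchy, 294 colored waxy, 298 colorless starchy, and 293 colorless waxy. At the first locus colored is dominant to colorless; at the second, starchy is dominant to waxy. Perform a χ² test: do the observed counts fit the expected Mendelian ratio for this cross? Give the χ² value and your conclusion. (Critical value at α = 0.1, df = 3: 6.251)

A dihybrid testcross with independent assortment gives a 1:1:1:1 ratio.
Total ratio parts = 4. Expected numbers out of 1160:
  colored starchy: 1160 × 1/4 = 290
  colored waxy: 1160 × 1/4 = 290
  colorless starchy: 1160 × 1/4 = 290
  colorless waxy: 1160 × 1/4 = 290
χ² = Σ (O − E)² / E
  colored starchy: (275 − 290)² / 290 = 0.7759
  colored waxy: (294 − 290)² / 290 = 0.0552
  colorless starchy: (298 − 290)² / 290 = 0.2207
  colorless waxy: (293 − 290)² / 290 = 0.0310
χ² = 0.7759 + 0.0552 + 0.2207 + 0.0310 = 1.0828 ≈ 1.083
Degrees of freedom = 4 − 1 = 3; critical value at α = 0.1 is 6.251.
Since 1.083 < 6.251, we fail to reject the null hypothesis — the data are consistent with the 1:1:1:1 ratio.

1.083; consistent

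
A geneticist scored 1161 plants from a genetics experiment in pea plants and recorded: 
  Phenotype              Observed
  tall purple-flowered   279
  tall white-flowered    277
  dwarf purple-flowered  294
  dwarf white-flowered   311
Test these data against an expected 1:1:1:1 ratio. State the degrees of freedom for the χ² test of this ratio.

A goodness-of-fit test with 4 phenotype classes has df = 4 − 1 = 3.

3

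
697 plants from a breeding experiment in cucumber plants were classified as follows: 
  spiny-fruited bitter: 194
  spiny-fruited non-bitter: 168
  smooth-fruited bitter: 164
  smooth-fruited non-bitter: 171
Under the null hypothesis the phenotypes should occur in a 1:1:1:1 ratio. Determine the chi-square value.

3.126

Total ratio parts = 4. Expected numbers out of 697:
  spiny-fruited bitter: 697 × 1/4 = 174.25
  spiny-fruited non-bitter: 697 × 1/4 = 174.25
  smooth-fruited bitter: 697 × 1/4 = 174.25
  smooth-fruited non-bitter: 697 × 1/4 = 174.25
χ² = Σ (O − E)² / E
  spiny-fruited bitter: (194 − 174.25)² / 174.25 = 2.2385
  spiny-fruited non-bitter: (168 − 174.25)² / 174.25 = 0.2242
  smooth-fruited bitter: (164 − 174.25)² / 174.25 = 0.6029
  smooth-fruited non-bitter: (171 − 174.25)² / 174.25 = 0.0606
χ² = 2.2385 + 0.2242 + 0.6029 + 0.0606 = 3.1262 ≈ 3.126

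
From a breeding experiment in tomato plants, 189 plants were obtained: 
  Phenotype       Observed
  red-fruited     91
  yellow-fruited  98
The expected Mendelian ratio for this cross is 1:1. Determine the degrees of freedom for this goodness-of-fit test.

1

A goodness-of-fit test with 2 phenotype classes has df = 2 − 1 = 1.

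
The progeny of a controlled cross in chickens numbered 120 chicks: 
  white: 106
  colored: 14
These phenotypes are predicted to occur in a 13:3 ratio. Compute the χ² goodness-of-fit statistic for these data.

The 13:3 ratio has 16 parts, so with N = 120 the expected counts are:
  white: 120 × 13/16 = 97.5
  colored: 120 × 3/16 = 22.5
χ² = Σ (O − E)² / E
  white: (106 − 97.5)² / 97.5 = 0.7410
  colored: (14 − 22.5)² / 22.5 = 3.2111
χ² = 0.7410 + 3.2111 = 3.9521 ≈ 3.952

3.952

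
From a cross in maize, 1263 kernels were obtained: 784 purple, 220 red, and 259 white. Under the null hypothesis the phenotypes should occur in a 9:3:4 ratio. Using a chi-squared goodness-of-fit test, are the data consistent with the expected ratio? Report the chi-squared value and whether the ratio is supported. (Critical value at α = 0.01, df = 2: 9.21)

The 9:3:4 ratio has 16 parts, so with N = 1263 the expected counts are:
  purple: 1263 × 9/16 = 710.4375
  red: 1263 × 3/16 = 236.8125
  white: 1263 × 4/16 = 315.75
χ² = Σ (O − E)² / E
  purple: (784 − 710.4375)² / 710.4375 = 7.6171
  red: (220 − 236.8125)² / 236.8125 = 1.1936
  white: (259 − 315.75)² / 315.75 = 10.1997
χ² = 7.6171 + 1.1936 + 10.1997 = 19.0104 ≈ 19.010
Degrees of freedom = 3 − 1 = 2; critical value at α = 0.01 is 9.21.
Since 19.010 > 9.21, we reject the null hypothesis — the data do not fit the 9:3:4 ratio.

19.010; not consistent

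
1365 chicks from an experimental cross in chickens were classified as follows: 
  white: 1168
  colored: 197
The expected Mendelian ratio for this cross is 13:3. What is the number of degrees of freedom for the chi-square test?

A goodness-of-fit test with 2 phenotype classes has df = 2 − 1 = 1.

1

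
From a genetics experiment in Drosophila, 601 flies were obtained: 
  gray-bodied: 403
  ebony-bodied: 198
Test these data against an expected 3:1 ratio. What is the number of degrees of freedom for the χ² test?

A goodness-of-fit test with 2 phenotype classes has df = 2 − 1 = 1.

1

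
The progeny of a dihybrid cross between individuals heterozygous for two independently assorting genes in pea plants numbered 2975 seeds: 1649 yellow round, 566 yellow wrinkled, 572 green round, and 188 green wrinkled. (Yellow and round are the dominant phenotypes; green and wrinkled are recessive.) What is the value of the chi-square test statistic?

0.861

A dihybrid F₂ with independent assortment and complete dominance at both loci gives a 9:3:3:1 phenotypic ratio.
Expected counts for N = 2975 under a 9:3:3:1 ratio (total parts = 16):
  yellow round: 2975 × 9/16 = 1673.4375
  yellow wrinkled: 2975 × 3/16 = 557.8125
  green round: 2975 × 3/16 = 557.8125
  green wrinkled: 2975 × 1/16 = 185.9375
χ² = Σ (O − E)² / E
  yellow round: (1649 − 1673.4375)² / 1673.4375 = 0.3569
  yellow wrinkled: (566 − 557.8125)² / 557.8125 = 0.1202
  green round: (572 − 557.8125)² / 557.8125 = 0.3608
  green wrinkled: (188 − 185.9375)² / 185.9375 = 0.0229
χ² = 0.3569 + 0.1202 + 0.3608 + 0.0229 = 0.8608 ≈ 0.861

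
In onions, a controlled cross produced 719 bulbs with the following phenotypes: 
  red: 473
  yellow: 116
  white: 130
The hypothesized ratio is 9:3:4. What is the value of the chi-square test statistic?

28.018

The 9:3:4 ratio has 16 parts, so with N = 719 the expected counts are:
  red: 719 × 9/16 = 404.4375
  yellow: 719 × 3/16 = 134.8125
  white: 719 × 4/16 = 179.75
χ² = Σ (O − E)² / E
  red: (473 − 404.4375)² / 404.4375 = 11.6231
  yellow: (116 − 134.8125)² / 134.8125 = 2.6252
  white: (130 − 179.75)² / 179.75 = 13.7695
χ² = 11.6231 + 2.6252 + 13.7695 = 28.0178 ≈ 28.018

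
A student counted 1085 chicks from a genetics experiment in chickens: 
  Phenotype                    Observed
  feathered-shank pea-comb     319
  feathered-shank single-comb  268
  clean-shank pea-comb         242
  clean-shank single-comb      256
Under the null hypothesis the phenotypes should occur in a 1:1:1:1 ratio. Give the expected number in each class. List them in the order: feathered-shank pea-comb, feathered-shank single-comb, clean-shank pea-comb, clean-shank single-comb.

Total ratio parts = 4. Expected numbers out of 1085:
  feathered-shank pea-comb: 1085 × 1/4 = 271.25
  feathered-shank single-comb: 1085 × 1/4 = 271.25
  clean-shank pea-comb: 1085 × 1/4 = 271.25
  clean-shank single-comb: 1085 × 1/4 = 271.25

271.25, 271.25, 271.25, 271.25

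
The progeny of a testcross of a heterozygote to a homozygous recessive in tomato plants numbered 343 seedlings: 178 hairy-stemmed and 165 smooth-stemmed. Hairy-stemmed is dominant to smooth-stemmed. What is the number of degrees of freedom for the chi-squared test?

A testcross of a heterozygote (Aa × aa) gives a 1:1 phenotypic ratio.
A goodness-of-fit test with 2 phenotype classes has df = 2 − 1 = 1.

1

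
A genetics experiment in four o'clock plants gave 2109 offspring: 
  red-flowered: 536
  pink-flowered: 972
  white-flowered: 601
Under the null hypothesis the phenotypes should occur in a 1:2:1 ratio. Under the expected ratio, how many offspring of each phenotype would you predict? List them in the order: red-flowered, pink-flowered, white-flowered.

Under the 1:2:1 hypothesis (Σ ratio = 4, N = 2109):
  red-flowered: 2109 × 1/4 = 527.25
  pink-flowered: 2109 × 2/4 = 1054.5
  white-flowered: 2109 × 1/4 = 527.25

527.25, 1054.5, 527.25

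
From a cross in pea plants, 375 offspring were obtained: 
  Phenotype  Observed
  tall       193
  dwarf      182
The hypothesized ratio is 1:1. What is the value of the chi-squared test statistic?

Under the 1:1 hypothesis (Σ ratio = 2, N = 375):
  tall: 375 × 1/2 = 187.5
  dwarf: 375 × 1/2 = 187.5
χ² = Σ (O − E)² / E
  tall: (193 − 187.5)² / 187.5 = 0.1613
  dwarf: (182 − 187.5)² / 187.5 = 0.1613
χ² = 0.1613 + 0.1613 = 0.3226 ≈ 0.323

0.323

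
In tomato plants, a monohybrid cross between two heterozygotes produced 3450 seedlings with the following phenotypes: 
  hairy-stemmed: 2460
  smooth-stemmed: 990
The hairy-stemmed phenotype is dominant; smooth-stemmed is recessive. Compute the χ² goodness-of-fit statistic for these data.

25.130

For a monohybrid cross between heterozygotes with complete dominance, the expected phenotypic ratio is 3:1.
The 3:1 ratio has 4 parts, so with N = 3450 the expected counts are:
  hairy-stemmed: 3450 × 3/4 = 2587.5
  smooth-stemmed: 3450 × 1/4 = 862.5
χ² = Σ (O − E)² / E
  hairy-stemmed: (2460 − 2587.5)² / 2587.5 = 6.2826
  smooth-stemmed: (990 − 862.5)² / 862.5 = 18.8478
χ² = 6.2826 + 18.8478 = 25.1304 ≈ 25.130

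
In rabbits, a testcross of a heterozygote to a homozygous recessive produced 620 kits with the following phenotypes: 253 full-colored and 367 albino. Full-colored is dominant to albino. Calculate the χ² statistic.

20.961

A testcross of a heterozygote (Aa × aa) gives a 1:1 phenotypic ratio.
The 1:1 ratio has 2 parts, so with N = 620 the expected counts are:
  full-colored: 620 × 1/2 = 310
  albino: 620 × 1/2 = 310
χ² = Σ (O − E)² / E
  full-colored: (253 − 310)² / 310 = 10.4806
  albino: (367 − 310)² / 310 = 10.4806
χ² = 10.4806 + 10.4806 = 20.9612 ≈ 20.961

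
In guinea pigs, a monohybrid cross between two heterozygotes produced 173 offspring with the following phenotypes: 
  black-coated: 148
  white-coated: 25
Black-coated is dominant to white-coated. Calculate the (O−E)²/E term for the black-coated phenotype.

2.567

For a monohybrid cross between heterozygotes with complete dominance, the expected phenotypic ratio is 3:1.
Under the 3:1 hypothesis (Σ ratio = 4, N = 173):
  black-coated: 173 × 3/4 = 129.75
  white-coated: 173 × 1/4 = 43.25
Contribution of black-coated: (148 − 129.75)² / 129.75 = 2.5670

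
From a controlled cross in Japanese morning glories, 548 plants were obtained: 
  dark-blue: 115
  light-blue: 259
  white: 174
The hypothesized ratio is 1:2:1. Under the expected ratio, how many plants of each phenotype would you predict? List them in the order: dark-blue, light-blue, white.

The 1:2:1 ratio has 4 parts, so with N = 548 the expected counts are:
  dark-blue: 548 × 1/4 = 137
  light-blue: 548 × 2/4 = 274
  white: 548 × 1/4 = 137

137, 274, 137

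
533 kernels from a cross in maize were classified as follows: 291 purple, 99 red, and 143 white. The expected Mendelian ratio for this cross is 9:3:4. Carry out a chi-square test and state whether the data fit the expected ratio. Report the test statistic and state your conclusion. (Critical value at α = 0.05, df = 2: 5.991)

0.981; consistent

The 9:3:4 ratio has 16 parts, so with N = 533 the expected counts are:
  purple: 533 × 9/16 = 299.8125
  red: 533 × 3/16 = 99.9375
  white: 533 × 4/16 = 133.25
χ² = Σ (O − E)² / E
  purple: (291 − 299.8125)² / 299.8125 = 0.2590
  red: (99 − 99.9375)² / 99.9375 = 0.0088
  white: (143 − 133.25)² / 133.25 = 0.7134
χ² = 0.2590 + 0.0088 + 0.7134 = 0.9812 ≈ 0.981
Degrees of freedom = 3 − 1 = 2; critical value at α = 0.05 is 5.991.
Since 0.981 < 5.991, we fail to reject the null hypothesis — the data are consistent with the 9:3:4 ratio.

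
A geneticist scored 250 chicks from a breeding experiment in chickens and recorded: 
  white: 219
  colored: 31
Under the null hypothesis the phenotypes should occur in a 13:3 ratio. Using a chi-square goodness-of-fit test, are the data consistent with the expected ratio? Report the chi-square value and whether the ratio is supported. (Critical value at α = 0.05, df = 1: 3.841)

6.617; not consistent

Total ratio parts = 16. Expected numbers out of 250:
  white: 250 × 13/16 = 203.125
  colored: 250 × 3/16 = 46.875
χ² = Σ (O − E)² / E
  white: (219 − 203.125)² / 203.125 = 1.2407
  colored: (31 − 46.875)² / 46.875 = 5.3763
χ² = 1.2407 + 5.3763 = 6.617
Degrees of freedom = 2 − 1 = 1; critical value at α = 0.05 is 3.841.
Since 6.617 > 3.841, we reject the null hypothesis — the data do not fit the 13:3 ratio.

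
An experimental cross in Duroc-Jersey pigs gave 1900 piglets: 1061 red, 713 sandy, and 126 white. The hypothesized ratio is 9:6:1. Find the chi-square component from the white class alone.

0.443

Expected counts for N = 1900 under a 9:6:1 ratio (total parts = 16):
  red: 1900 × 9/16 = 1068.75
  sandy: 1900 × 6/16 = 712.5
  white: 1900 × 1/16 = 118.75
Contribution of white: (126 − 118.75)² / 118.75 = 0.4426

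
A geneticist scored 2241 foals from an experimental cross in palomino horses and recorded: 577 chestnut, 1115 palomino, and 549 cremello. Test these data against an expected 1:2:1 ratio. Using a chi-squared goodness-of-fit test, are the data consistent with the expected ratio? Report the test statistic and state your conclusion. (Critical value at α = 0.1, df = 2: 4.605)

Expected counts for N = 2241 under a 1:2:1 ratio (total parts = 4):
  chestnut: 2241 × 1/4 = 560.25
  palomino: 2241 × 2/4 = 1120.5
  cremello: 2241 × 1/4 = 560.25
χ² = Σ (O − E)² / E
  chestnut: (577 − 560.25)² / 560.25 = 0.5008
  palomino: (1115 − 1120.5)² / 1120.5 = 0.0270
  cremello: (549 − 560.25)² / 560.25 = 0.2259
χ² = 0.5008 + 0.0270 + 0.2259 = 0.7537 ≈ 0.754
Degrees of freedom = 3 − 1 = 2; critical value at α = 0.1 is 4.605.
Since 0.754 < 4.605, we fail to reject the null hypothesis — the data are consistent with the 1:2:1 ratio.

0.754; consistent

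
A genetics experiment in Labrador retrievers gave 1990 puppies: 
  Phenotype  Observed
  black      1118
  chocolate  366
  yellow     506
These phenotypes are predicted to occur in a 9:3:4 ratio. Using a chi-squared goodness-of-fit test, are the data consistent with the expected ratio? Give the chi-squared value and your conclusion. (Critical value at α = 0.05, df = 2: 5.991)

0.283; consistent

The 9:3:4 ratio has 16 parts, so with N = 1990 the expected counts are:
  black: 1990 × 9/16 = 1119.375
  chocolate: 1990 × 3/16 = 373.125
  yellow: 1990 × 4/16 = 497.5
χ² = Σ (O − E)² / E
  black: (1118 − 1119.375)² / 1119.375 = 0.0017
  chocolate: (366 − 373.125)² / 373.125 = 0.1361
  yellow: (506 − 497.5)² / 497.5 = 0.1452
χ² = 0.0017 + 0.1361 + 0.1452 = 0.283
Degrees of freedom = 3 − 1 = 2; critical value at α = 0.05 is 5.991.
Since 0.283 < 5.991, we fail to reject the null hypothesis — the data are consistent with the 9:3:4 ratio.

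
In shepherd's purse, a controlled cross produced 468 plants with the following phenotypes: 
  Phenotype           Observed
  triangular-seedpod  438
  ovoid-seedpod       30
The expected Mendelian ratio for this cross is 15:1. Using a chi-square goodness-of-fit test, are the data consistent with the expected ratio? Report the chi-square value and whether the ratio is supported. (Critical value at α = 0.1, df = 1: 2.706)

0.021; consistent

Expected counts for N = 468 under a 15:1 ratio (total parts = 16):
  triangular-seedpod: 468 × 15/16 = 438.75
  ovoid-seedpod: 468 × 1/16 = 29.25
χ² = Σ (O − E)² / E
  triangular-seedpod: (438 − 438.75)² / 438.75 = 0.0013
  ovoid-seedpod: (30 − 29.25)² / 29.25 = 0.0192
χ² = 0.0013 + 0.0192 = 0.0205 ≈ 0.021
Degrees of freedom = 2 − 1 = 1; critical value at α = 0.1 is 2.706.
Since 0.021 < 2.706, we fail to reject the null hypothesis — the data are consistent with the 15:1 ratio.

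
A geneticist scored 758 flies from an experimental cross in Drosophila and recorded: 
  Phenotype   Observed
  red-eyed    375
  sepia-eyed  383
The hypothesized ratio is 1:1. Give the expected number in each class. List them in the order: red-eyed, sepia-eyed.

379, 379

Under the 1:1 hypothesis (Σ ratio = 2, N = 758):
  red-eyed: 758 × 1/2 = 379
  sepia-eyed: 758 × 1/2 = 379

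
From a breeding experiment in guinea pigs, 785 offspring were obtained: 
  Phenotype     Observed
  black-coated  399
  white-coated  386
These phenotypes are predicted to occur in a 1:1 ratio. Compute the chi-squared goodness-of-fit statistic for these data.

Under the 1:1 hypothesis (Σ ratio = 2, N = 785):
  black-coated: 785 × 1/2 = 392.5
  white-coated: 785 × 1/2 = 392.5
χ² = Σ (O − E)² / E
  black-coated: (399 − 392.5)² / 392.5 = 0.1076
  white-coated: (386 − 392.5)² / 392.5 = 0.1076
χ² = 0.1076 + 0.1076 = 0.2152 ≈ 0.215

0.215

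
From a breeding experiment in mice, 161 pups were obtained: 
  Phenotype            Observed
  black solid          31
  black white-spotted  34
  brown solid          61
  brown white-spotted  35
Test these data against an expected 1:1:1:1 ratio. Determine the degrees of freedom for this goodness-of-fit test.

3

A goodness-of-fit test with 4 phenotype classes has df = 4 − 1 = 3.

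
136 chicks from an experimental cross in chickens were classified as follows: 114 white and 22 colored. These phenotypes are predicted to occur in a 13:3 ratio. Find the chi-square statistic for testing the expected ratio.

0.591

Total ratio parts = 16. Expected numbers out of 136:
  white: 136 × 13/16 = 110.5
  colored: 136 × 3/16 = 25.5
χ² = Σ (O − E)² / E
  white: (114 − 110.5)² / 110.5 = 0.1109
  colored: (22 − 25.5)² / 25.5 = 0.4804
χ² = 0.1109 + 0.4804 = 0.5913 ≈ 0.591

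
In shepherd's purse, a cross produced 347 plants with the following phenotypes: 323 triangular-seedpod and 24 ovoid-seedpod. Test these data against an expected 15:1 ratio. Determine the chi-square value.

Under the 15:1 hypothesis (Σ ratio = 16, N = 347):
  triangular-seedpod: 347 × 15/16 = 325.3125
  ovoid-seedpod: 347 × 1/16 = 21.6875
χ² = Σ (O − E)² / E
  triangular-seedpod: (323 − 325.3125)² / 325.3125 = 0.0164
  ovoid-seedpod: (24 − 21.6875)² / 21.6875 = 0.2466
χ² = 0.0164 + 0.2466 = 0.263

0.263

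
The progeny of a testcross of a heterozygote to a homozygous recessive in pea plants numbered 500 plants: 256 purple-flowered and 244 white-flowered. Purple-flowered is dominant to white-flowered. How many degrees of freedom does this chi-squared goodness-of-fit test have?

1

A testcross of a heterozygote (Aa × aa) gives a 1:1 phenotypic ratio.
A goodness-of-fit test with 2 phenotype classes has df = 2 − 1 = 1.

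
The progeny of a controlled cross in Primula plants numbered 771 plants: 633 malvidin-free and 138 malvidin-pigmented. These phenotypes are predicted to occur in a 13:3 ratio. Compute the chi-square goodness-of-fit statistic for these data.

0.367

The 13:3 ratio has 16 parts, so with N = 771 the expected counts are:
  malvidin-free: 771 × 13/16 = 626.4375
  malvidin-pigmented: 771 × 3/16 = 144.5625
χ² = Σ (O − E)² / E
  malvidin-free: (633 − 626.4375)² / 626.4375 = 0.0687
  malvidin-pigmented: (138 − 144.5625)² / 144.5625 = 0.2979
χ² = 0.0687 + 0.2979 = 0.3666 ≈ 0.367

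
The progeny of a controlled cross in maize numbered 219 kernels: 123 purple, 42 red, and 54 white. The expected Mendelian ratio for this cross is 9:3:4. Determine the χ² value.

0.032

Total ratio parts = 16. Expected numbers out of 219:
  purple: 219 × 9/16 = 123.1875
  red: 219 × 3/16 = 41.0625
  white: 219 × 4/16 = 54.75
χ² = Σ (O − E)² / E
  purple: (123 − 123.1875)² / 123.1875 = 0.0003
  red: (42 − 41.0625)² / 41.0625 = 0.0214
  white: (54 − 54.75)² / 54.75 = 0.0103
χ² = 0.0003 + 0.0214 + 0.0103 = 0.032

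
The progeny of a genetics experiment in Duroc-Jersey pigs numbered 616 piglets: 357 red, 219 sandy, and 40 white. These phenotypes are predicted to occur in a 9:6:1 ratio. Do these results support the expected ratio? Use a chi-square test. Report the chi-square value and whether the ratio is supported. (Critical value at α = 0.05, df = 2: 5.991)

1.000; consistent

Expected counts for N = 616 under a 9:6:1 ratio (total parts = 16):
  red: 616 × 9/16 = 346.5
  sandy: 616 × 6/16 = 231
  white: 616 × 1/16 = 38.5
χ² = Σ (O − E)² / E
  red: (357 − 346.5)² / 346.5 = 0.3182
  sandy: (219 − 231)² / 231 = 0.6234
  white: (40 − 38.5)² / 38.5 = 0.0584
χ² = 0.3182 + 0.6234 + 0.0584 = 1.000
Degrees of freedom = 3 − 1 = 2; critical value at α = 0.05 is 5.991.
Since 1.000 < 5.991, we fail to reject the null hypothesis — the data are consistent with the 9:6:1 ratio.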